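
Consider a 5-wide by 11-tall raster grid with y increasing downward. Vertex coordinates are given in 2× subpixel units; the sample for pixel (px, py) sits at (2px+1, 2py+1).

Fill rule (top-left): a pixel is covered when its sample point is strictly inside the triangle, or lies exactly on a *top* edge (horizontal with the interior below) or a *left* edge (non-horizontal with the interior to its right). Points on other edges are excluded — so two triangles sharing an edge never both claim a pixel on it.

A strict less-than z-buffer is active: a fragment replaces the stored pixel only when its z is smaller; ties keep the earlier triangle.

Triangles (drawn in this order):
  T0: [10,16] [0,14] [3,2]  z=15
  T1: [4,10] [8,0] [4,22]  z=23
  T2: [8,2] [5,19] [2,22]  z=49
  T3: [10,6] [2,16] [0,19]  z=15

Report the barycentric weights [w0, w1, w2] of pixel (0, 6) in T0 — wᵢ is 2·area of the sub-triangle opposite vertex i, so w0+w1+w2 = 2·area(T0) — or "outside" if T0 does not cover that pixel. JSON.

T0:
  2·area = 126
  edge (10, 16)→(0, 14): d=(-10,-2) top-left  bias=+0
  edge (0, 14)→(3, 2): d=(3,-12) top-left  bias=+0
  edge (3, 2)→(10, 16): d=(7,14) right/bottom  bias=-1
    (1,1)@(3, 3): e=[116,3,7] → #
    (2,1)@(5, 3): e=[120,27,-21] → ·
    (1,2)@(3, 5): e=[96,9,21] → #
    (2,2)@(5, 5): e=[100,33,-7] → ·
    (1,3)@(3, 7): e=[76,15,35] → #
    (2,3)@(5, 7): e=[80,39,7] → #
    (3,3)@(7, 7): e=[84,63,-21] → ·
    (1,4)@(3, 9): e=[56,21,49] → #
    (3,4)@(7, 9): e=[64,69,-7] → ·
    (0,5)@(1, 11): e=[32,3,91] → #
    (3,5)@(7, 11): e=[44,75,7] → #
    (4,5)@(9, 11): e=[48,99,-21] → ·
    (2,7)@(5, 15): e=[0,63,63] → #  [on edge]
  covered (17 px):
    · · · · ·
    · # · · ·
    · # · · ·
    · # # · ·
    · # # · ·
    # # # # ·
    # # # # ·
    · · # # #
    · · · · ·
    · · · · ·
    · · · · ·
T1:
  2·area = 48
  edge (4, 10)→(8, 0): d=(4,-10) top-left  bias=+0
  edge (8, 0)→(4, 22): d=(-4,22) right/bottom  bias=-1
  edge (4, 22)→(4, 10): d=(0,-12) top-left  bias=+0
    (3,1)@(7, 3): e=[2,10,36] → #
    (4,1)@(9, 3): e=[22,-34,60] → ·
    (3,2)@(7, 5): e=[10,2,36] → #
    (4,2)@(9, 5): e=[30,-42,60] → ·
    (3,3)@(7, 7): e=[18,-6,36] → ·
    (2,4)@(5, 9): e=[6,30,12] → #
    (3,4)@(7, 9): e=[26,-14,36] → ·
    (2,5)@(5, 11): e=[14,22,12] → #
    (3,5)@(7, 11): e=[34,-22,36] → ·
    (2,6)@(5, 13): e=[22,14,12] → #
    (3,6)@(7, 13): e=[42,-30,36] → ·
    (2,7)@(5, 15): e=[30,6,12] → #
  covered (6 px):
    · · · · ·
    · · · # ·
    · · · # ·
    · · · · ·
    · · # · ·
    · · # · ·
    · · # · ·
    · · # · ·
    · · · · ·
    · · · · ·
    · · · · ·
T2:
  2·area = 42
  edge (8, 2)→(5, 19): d=(-3,17) right/bottom  bias=-1
  edge (5, 19)→(2, 22): d=(-3,3) right/bottom  bias=-1
  edge (2, 22)→(8, 2): d=(6,-20) top-left  bias=+0
    (3,3)@(7, 7): e=[2,30,10] → #
    (4,3)@(9, 7): e=[-32,24,50] → ·
    (3,4)@(7, 9): e=[-4,24,22] → ·
    (2,6)@(5, 13): e=[18,18,6] → #
    (3,6)@(7, 13): e=[-16,12,46] → ·
    (2,7)@(5, 15): e=[12,12,18] → #
    (3,7)@(7, 15): e=[-22,6,58] → ·
    (4,7)@(9, 15): e=[-56,0,98] → ·  [on edge]
    (2,8)@(5, 17): e=[6,6,30] → #
    (3,8)@(7, 17): e=[-28,0,70] → ·  [on edge]
    (1,9)@(3, 19): e=[34,6,2] → #
    (2,9)@(5, 19): e=[0,0,42] → ·  [on edge]
    (1,10)@(3, 21): e=[28,0,14] → ·  [on edge]
  covered (5 px):
    · · · · ·
    · · · · ·
    · · · · ·
    · · · # ·
    · · · · ·
    · · · · ·
    · · # · ·
    · · # · ·
    · · # · ·
    · # · · ·
    · · · · ·
T3:
  2·area = 4  (B↔C swapped to make it positive)
  edge (10, 6)→(0, 19): d=(-10,13) right/bottom  bias=-1
  edge (0, 19)→(2, 16): d=(2,-3) top-left  bias=+0
  edge (2, 16)→(10, 6): d=(8,-10) top-left  bias=+0
    (1,7)@(3, 15): e=[1,1,2] → #
    (2,7)@(5, 15): e=[-25,7,22] → ·
    (1,8)@(3, 17): e=[-19,5,18] → ·
  covered (1 px):
    · · · · ·
    · · · · ·
    · · · · ·
    · · · · ·
    · · · · ·
    · · · · ·
    · · · · ·
    · # · · ·
    · · · · ·
    · · · · ·
    · · · · ·

Final: [9,105,12]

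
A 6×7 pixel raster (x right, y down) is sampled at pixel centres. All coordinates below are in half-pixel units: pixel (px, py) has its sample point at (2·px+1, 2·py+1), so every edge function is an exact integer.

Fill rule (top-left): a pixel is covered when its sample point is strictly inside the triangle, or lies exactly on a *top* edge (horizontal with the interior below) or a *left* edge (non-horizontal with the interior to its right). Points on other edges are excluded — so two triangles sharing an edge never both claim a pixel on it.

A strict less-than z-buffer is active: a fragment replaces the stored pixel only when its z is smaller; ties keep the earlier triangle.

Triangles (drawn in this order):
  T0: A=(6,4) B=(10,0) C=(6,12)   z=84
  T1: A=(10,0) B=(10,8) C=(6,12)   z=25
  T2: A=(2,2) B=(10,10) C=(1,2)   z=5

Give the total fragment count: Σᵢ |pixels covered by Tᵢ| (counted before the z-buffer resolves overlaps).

T0:
  2·area = 32
  edge (6, 4)→(10, 0): d=(4,-4) top-left  bias=+0
  edge (10, 0)→(6, 12): d=(-4,12) right/bottom  bias=-1
  edge (6, 12)→(6, 4): d=(0,-8) top-left  bias=+0
    (4,0)@(9, 1): e=[0,8,24] → #  [on edge]
    (5,0)@(11, 1): e=[8,-16,40] → ·
    (3,1)@(7, 3): e=[0,24,8] → #  [on edge]
    (4,1)@(9, 3): e=[8,0,24] → ·  [on edge]
    (2,2)@(5, 5): e=[0,40,-8] → ·  [on edge]
    (3,2)@(7, 5): e=[8,16,8] → #
    (4,2)@(9, 5): e=[16,-8,24] → ·
    (1,3)@(3, 7): e=[0,56,-24] → ·  [on edge]
    (3,3)@(7, 7): e=[16,8,8] → #
    (4,3)@(9, 7): e=[24,-16,24] → ·
    (0,4)@(1, 9): e=[0,72,-40] → ·  [on edge]
    (3,4)@(7, 9): e=[24,0,8] → ·  [on edge]
  covered (4 px):
    · · · · # ·
    · · · # · ·
    · · · # · ·
    · · · # · ·
    · · · · · ·
    · · · · · ·
    · · · · · ·
T1:
  2·area = 32
  edge (10, 0)→(10, 8): d=(0,8) right/bottom  bias=-1
  edge (10, 8)→(6, 12): d=(-4,4) right/bottom  bias=-1
  edge (6, 12)→(10, 0): d=(4,-12) top-left  bias=+0
    (4,1)@(9, 3): e=[8,24,0] → #  [on edge]
    (5,1)@(11, 3): e=[-8,16,24] → ·
    (4,2)@(9, 5): e=[8,16,8] → #
    (5,2)@(11, 5): e=[-8,8,32] → ·
    (4,3)@(9, 7): e=[8,8,16] → #
    (5,3)@(11, 7): e=[-8,0,40] → ·  [on edge]
    (3,4)@(7, 9): e=[24,8,0] → #  [on edge]
    (4,4)@(9, 9): e=[8,0,24] → ·  [on edge]
    (3,5)@(7, 11): e=[24,0,8] → ·  [on edge]
    (2,6)@(5, 13): e=[40,0,-8] → ·  [on edge]
  covered (4 px):
    · · · · · ·
    · · · · # ·
    · · · · # ·
    · · · · # ·
    · · · # · ·
    · · · · · ·
    · · · · · ·
T2:
  2·area = 8
  edge (2, 2)→(10, 10): d=(8,8) right/bottom  bias=-1
  edge (10, 10)→(1, 2): d=(-9,-8) top-left  bias=+0
  edge (1, 2)→(2, 2): d=(1,0) top-left  bias=+0
    (0,0)@(1, 1): e=[0,9,-1] → ·  [on edge]
    (1,1)@(3, 3): e=[0,7,1] → ·  [on edge]
    (2,2)@(5, 5): e=[0,5,3] → ·  [on edge]
    (3,3)@(7, 7): e=[0,3,5] → ·  [on edge]
    (4,4)@(9, 9): e=[0,1,7] → ·  [on edge]
    (5,5)@(11, 11): e=[0,-1,9] → ·  [on edge]
  covered (0 px):
    · · · · · ·
    · · · · · ·
    · · · · · ·
    · · · · · ·
    · · · · · ·
    · · · · · ·
    · · · · · ·

Result: 8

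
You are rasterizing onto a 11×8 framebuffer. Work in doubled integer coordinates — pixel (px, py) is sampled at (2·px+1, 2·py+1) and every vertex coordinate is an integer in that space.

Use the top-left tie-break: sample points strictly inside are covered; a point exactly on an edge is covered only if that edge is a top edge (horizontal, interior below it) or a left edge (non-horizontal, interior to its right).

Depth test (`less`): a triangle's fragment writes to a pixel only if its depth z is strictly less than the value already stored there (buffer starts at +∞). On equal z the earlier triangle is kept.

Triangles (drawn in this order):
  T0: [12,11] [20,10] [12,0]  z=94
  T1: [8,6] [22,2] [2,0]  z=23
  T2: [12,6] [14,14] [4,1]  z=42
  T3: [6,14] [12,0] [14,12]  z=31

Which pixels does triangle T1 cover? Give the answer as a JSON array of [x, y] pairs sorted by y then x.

T0:
  2·area = 88  (B↔C swapped to make it positive)
  edge (12, 11)→(12, 0): d=(0,-11) top-left  bias=+0
  edge (12, 0)→(20, 10): d=(8,10) right/bottom  bias=-1
  edge (20, 10)→(12, 11): d=(-8,1) right/bottom  bias=-1
    (6,1)@(13, 3): e=[11,14,63] → █
    (7,1)@(15, 3): e=[33,-6,61] → ·
    (6,2)@(13, 5): e=[11,30,47] → █
    (7,2)@(15, 5): e=[33,10,45] → █
    (8,2)@(17, 5): e=[55,-10,43] → ·
    (6,3)@(13, 7): e=[11,46,31] → █
    (8,3)@(17, 7): e=[55,6,27] → █
    (9,3)@(19, 7): e=[77,-14,25] → ·
    (6,4)@(13, 9): e=[11,62,15] → █
    (9,4)@(19, 9): e=[77,2,9] → █
    (10,4)@(21, 9): e=[99,-18,7] → ·
    (6,5)@(13, 11): e=[11,78,-1] → ·
  covered (10 px):
    · · · · · · · · · · ·
    · · · · · · █ · · · ·
    · · · · · · █ █ · · ·
    · · · · · · █ █ █ · ·
    · · · · · · █ █ █ █ ·
    · · · · · · · · · · ·
    · · · · · · · · · · ·
    · · · · · · · · · · ·
T1:
  2·area = 108  (B↔C swapped to make it positive)
  edge (8, 6)→(2, 0): d=(-6,-6) top-left  bias=+0
  edge (2, 0)→(22, 2): d=(20,2) right/bottom  bias=-1
  edge (22, 2)→(8, 6): d=(-14,4) right/bottom  bias=-1
    (1,0)@(3, 1): e=[0,18,90] → █  [on edge]
    (2,0)@(5, 1): e=[12,14,82] → █
    (3,0)@(7, 1): e=[24,10,74] → █
    (4,0)@(9, 1): e=[36,6,66] → █
    (5,0)@(11, 1): e=[48,2,58] → █
    (6,0)@(13, 1): e=[60,-2,50] → ·
    (1,1)@(3, 3): e=[-12,58,62] → ·
    (2,1)@(5, 3): e=[0,54,54] → █  [on edge]
    (6,1)@(13, 3): e=[48,38,22] → █
    (7,1)@(15, 3): e=[60,34,14] → █
    (8,1)@(17, 3): e=[72,30,6] → █
    (9,1)@(19, 3): e=[84,26,-2] → ·
    (3,2)@(7, 5): e=[0,90,18] → █  [on edge]
    (4,3)@(9, 7): e=[0,126,-18] → ·  [on edge]
    (5,4)@(11, 9): e=[0,162,-54] → ·  [on edge]
    (6,5)@(13, 11): e=[0,198,-90] → ·  [on edge]
    (7,6)@(15, 13): e=[0,234,-126] → ·  [on edge]
    (8,7)@(17, 15): e=[0,270,-162] → ·  [on edge]
  covered (15 px):
    · █ █ █ █ █ · · · · ·
    · · █ █ █ █ █ █ █ · ·
    · · · █ █ █ · · · · ·
    · · · · · · · · · · ·
    · · · · · · · · · · ·
    · · · · · · · · · · ·
    · · · · · · · · · · ·
    · · · · · · · · · · ·
T2:
  2·area = 54
  edge (12, 6)→(14, 14): d=(2,8) right/bottom  bias=-1
  edge (14, 14)→(4, 1): d=(-10,-13) top-left  bias=+0
  edge (4, 1)→(12, 6): d=(8,5) right/bottom  bias=-1
    (3,1)@(7, 3): e=[34,19,1] → █
    (4,1)@(9, 3): e=[18,45,-9] → ·
    (3,2)@(7, 5): e=[38,-1,17] → ·
    (4,2)@(9, 5): e=[22,25,7] → █
    (5,2)@(11, 5): e=[6,51,-3] → ·
    (4,3)@(9, 7): e=[26,5,23] → █
    (5,3)@(11, 7): e=[10,31,13] → █
    (6,3)@(13, 7): e=[-6,57,3] → ·
    (4,4)@(9, 9): e=[30,-15,39] → ·
    (5,4)@(11, 9): e=[14,11,29] → █
    (6,4)@(13, 9): e=[-2,37,19] → ·
    (5,5)@(11, 11): e=[18,-9,45] → ·
  covered (6 px):
    · · · · · · · · · · ·
    · · · █ · · · · · · ·
    · · · · █ · · · · · ·
    · · · · █ █ · · · · ·
    · · · · · █ · · · · ·
    · · · · · · █ · · · ·
    · · · · · · · · · · ·
    · · · · · · · · · · ·
T3:
  2·area = 100
  edge (6, 14)→(12, 0): d=(6,-14) top-left  bias=+0
  edge (12, 0)→(14, 12): d=(2,12) right/bottom  bias=-1
  edge (14, 12)→(6, 14): d=(-8,2) right/bottom  bias=-1
    (5,1)@(11, 3): e=[4,18,78] → █
    (6,1)@(13, 3): e=[32,-6,74] → ·
    (5,2)@(11, 5): e=[16,22,62] → █
    (6,2)@(13, 5): e=[44,-2,58] → ·
    (4,3)@(9, 7): e=[0,50,50] → █  [on edge]
    (6,3)@(13, 7): e=[56,2,42] → █
    (7,3)@(15, 7): e=[84,-22,38] → ·
    (4,4)@(9, 9): e=[12,54,34] → █
    (7,4)@(15, 9): e=[96,-18,22] → ·
    (4,5)@(9, 11): e=[24,58,18] → █
    (7,5)@(15, 11): e=[108,-14,6] → ·
    (3,6)@(7, 13): e=[8,86,6] → █
  covered (13 px):
    · · · · · · · · · · ·
    · · · · · █ · · · · ·
    · · · · · █ · · · · ·
    · · · · █ █ █ · · · ·
    · · · · █ █ █ · · · ·
    · · · · █ █ █ · · · ·
    · · · █ █ · · · · · ·
    · · · · · · · · · · ·

Answer: [[1,0],[2,0],[3,0],[4,0],[5,0],[2,1],[3,1],[4,1],[5,1],[6,1],[7,1],[8,1],[3,2],[4,2],[5,2]]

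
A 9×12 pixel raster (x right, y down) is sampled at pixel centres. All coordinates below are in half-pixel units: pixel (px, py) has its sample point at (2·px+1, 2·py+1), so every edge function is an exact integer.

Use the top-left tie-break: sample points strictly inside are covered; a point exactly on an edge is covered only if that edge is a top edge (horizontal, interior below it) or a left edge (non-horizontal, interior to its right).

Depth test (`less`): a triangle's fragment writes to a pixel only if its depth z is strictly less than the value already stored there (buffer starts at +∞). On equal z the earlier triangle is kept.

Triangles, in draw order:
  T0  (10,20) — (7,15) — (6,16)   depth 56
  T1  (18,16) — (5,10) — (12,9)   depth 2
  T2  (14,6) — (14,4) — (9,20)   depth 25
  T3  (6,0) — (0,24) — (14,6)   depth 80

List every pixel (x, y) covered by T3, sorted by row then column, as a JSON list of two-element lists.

T0:
  2·area = 8  (B↔C swapped to make it positive)
  edge (10, 20)→(6, 16): d=(-4,-4) top-left  bias=+0
  edge (6, 16)→(7, 15): d=(1,-1) top-left  bias=+0
  edge (7, 15)→(10, 20): d=(3,5) right/bottom  bias=-1
    (0,2)@(1, 5): e=[24,-16,0] → .  [on edge]
    (8,2)@(17, 5): e=[88,0,-80] → .  [on edge]
    (7,3)@(15, 7): e=[72,0,-64] → .  [on edge]
    (6,4)@(13, 9): e=[56,0,-48] → .  [on edge]
    (0,5)@(1, 11): e=[0,-10,18] → .  [on edge]
    (5,5)@(11, 11): e=[40,0,-32] → .  [on edge]
    (1,6)@(3, 13): e=[0,-6,14] → .  [on edge]
    (4,6)@(9, 13): e=[24,0,-16] → .  [on edge]
    (2,7)@(5, 15): e=[0,-2,10] → .  [on edge]
    (3,7)@(7, 15): e=[8,0,0] → .  [on edge]
    (2,8)@(5, 17): e=[-8,0,16] → .  [on edge]
    (3,8)@(7, 17): e=[0,2,6] → X  [on edge]
    (1,9)@(3, 19): e=[-24,0,32] → .  [on edge]
    (4,9)@(9, 19): e=[0,6,2] → X  [on edge]
    (0,10)@(1, 21): e=[-40,0,48] → .  [on edge]
    (5,10)@(11, 21): e=[0,10,-2] → .  [on edge]
    (6,11)@(13, 23): e=[0,14,-6] → .  [on edge]
  covered (2 px):
    . . . . . . . . .
    . . . . . . . . .
    . . . . . . . . .
    . . . . . . . . .
    . . . . . . . . .
    . . . . . . . . .
    . . . . . . . . .
    . . . . . . . . .
    . . . X . . . . .
    . . . . X . . . .
    . . . . . . . . .
    . . . . . . . . .
T1:
  2·area = 55
  edge (18, 16)→(5, 10): d=(-13,-6) top-left  bias=+0
  edge (5, 10)→(12, 9): d=(7,-1) top-left  bias=+0
  edge (12, 9)→(18, 16): d=(6,7) right/bottom  bias=-1
    (4,5)@(9, 11): e=[11,11,33] → X
    (5,5)@(11, 11): e=[23,13,19] → X
    (6,5)@(13, 11): e=[35,15,5] → X
    (7,5)@(15, 11): e=[47,17,-9] → .
    (4,6)@(9, 13): e=[-15,25,45] → .
    (5,6)@(11, 13): e=[-3,27,31] → .
    (6,6)@(13, 13): e=[9,29,17] → X
    (7,6)@(15, 13): e=[21,31,3] → X
    (8,6)@(17, 13): e=[33,33,-11] → .
    (6,7)@(13, 15): e=[-17,43,29] → .
    (7,7)@(15, 15): e=[-5,45,15] → .
    (8,7)@(17, 15): e=[7,47,1] → X
  covered (6 px):
    . . . . . . . . .
    . . . . . . . . .
    . . . . . . . . .
    . . . . . . . . .
    . . . . . . . . .
    . . . . X X X . .
    . . . . . . X X .
    . . . . . . . . X
    . . . . . . . . .
    . . . . . . . . .
    . . . . . . . . .
    . . . . . . . . .
T2:
  2·area = 10  (B↔C swapped to make it positive)
  edge (14, 6)→(9, 20): d=(-5,14) right/bottom  bias=-1
  edge (9, 20)→(14, 4): d=(5,-16) top-left  bias=+0
  edge (14, 4)→(14, 6): d=(0,2) right/bottom  bias=-1
  covered (0 px):
    . . . . . . . . .
    . . . . . . . . .
    . . . . . . . . .
    . . . . . . . . .
    . . . . . . . . .
    . . . . . . . . .
    . . . . . . . . .
    . . . . . . . . .
    . . . . . . . . .
    . . . . . . . . .
    . . . . . . . . .
    . . . . . . . . .
T3:
  2·area = 228  (B↔C swapped to make it positive)
  edge (6, 0)→(14, 6): d=(8,6) right/bottom  bias=-1
  edge (14, 6)→(0, 24): d=(-14,18) right/bottom  bias=-1
  edge (0, 24)→(6, 0): d=(6,-24) top-left  bias=+0
    (3,0)@(7, 1): e=[2,196,30] → X
    (4,0)@(9, 1): e=[-10,160,78] → .
    (3,1)@(7, 3): e=[18,168,42] → X
    (4,1)@(9, 3): e=[6,132,90] → X
    (5,1)@(11, 3): e=[-6,96,138] → .
    (2,2)@(5, 5): e=[46,176,6] → X
    (5,2)@(11, 5): e=[10,68,150] → X
    (6,2)@(13, 5): e=[-2,32,198] → .
    (2,3)@(5, 7): e=[62,148,18] → X
    (6,3)@(13, 7): e=[14,4,210] → X
    (7,3)@(15, 7): e=[2,-32,258] → .
    (2,4)@(5, 9): e=[78,120,30] → X
    (3,7)@(7, 15): e=[114,0,114] → .  [on edge]
  covered (28 px):
    . . . X . . . . .
    . . . X X . . . .
    . . X X X X . . .
    . . X X X X X . .
    . . X X X X . . .
    . . X X X . . . .
    . X X X . . . . .
    . X X . . . . . .
    . X X . . . . . .
    . X . . . . . . .
    X . . . . . . . .
    . . . . . . . . .

Answer: [[3,0],[3,1],[4,1],[2,2],[3,2],[4,2],[5,2],[2,3],[3,3],[4,3],[5,3],[6,3],[2,4],[3,4],[4,4],[5,4],[2,5],[3,5],[4,5],[1,6],[2,6],[3,6],[1,7],[2,7],[1,8],[2,8],[1,9],[0,10]]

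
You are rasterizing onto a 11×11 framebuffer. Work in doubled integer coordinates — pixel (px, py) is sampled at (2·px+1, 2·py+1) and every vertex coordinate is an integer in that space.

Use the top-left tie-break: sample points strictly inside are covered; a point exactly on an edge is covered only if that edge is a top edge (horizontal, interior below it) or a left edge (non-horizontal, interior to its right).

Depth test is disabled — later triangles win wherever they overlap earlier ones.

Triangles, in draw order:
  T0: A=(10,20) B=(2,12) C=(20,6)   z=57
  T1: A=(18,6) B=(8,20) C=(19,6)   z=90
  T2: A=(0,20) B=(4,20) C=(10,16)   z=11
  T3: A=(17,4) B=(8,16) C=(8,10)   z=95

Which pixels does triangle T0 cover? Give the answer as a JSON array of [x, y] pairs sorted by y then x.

T0:
  2·area = 192
  edge (10, 20)→(2, 12): d=(-8,-8) top-left  bias=+0
  edge (2, 12)→(20, 6): d=(18,-6) top-left  bias=+0
  edge (20, 6)→(10, 20): d=(-10,14) right/bottom  bias=-1
    (8,3)@(17, 7): e=[160,0,32] → X  [on edge]
    (9,3)@(19, 7): e=[176,12,4] → X
    (10,3)@(21, 7): e=[192,24,-24] → .
    (5,4)@(11, 9): e=[96,0,96] → X  [on edge]
    (6,4)@(13, 9): e=[112,12,68] → X
    (7,4)@(15, 9): e=[128,24,40] → X
    (9,4)@(19, 9): e=[160,48,-16] → .
    (0,5)@(1, 11): e=[0,-24,216] → .  [on edge]
    (2,5)@(5, 11): e=[32,0,160] → X  [on edge]
    (3,5)@(7, 11): e=[48,12,132] → X
    (4,5)@(9, 11): e=[64,24,104] → X
    (8,5)@(17, 11): e=[128,72,-8] → .
    (1,6)@(3, 13): e=[0,24,168] → X  [on edge]
    (7,6)@(15, 13): e=[96,96,0] → .  [on edge]
    (2,7)@(5, 15): e=[0,72,120] → X  [on edge]
    (3,8)@(7, 17): e=[0,120,72] → X  [on edge]
    (4,9)@(9, 19): e=[0,168,24] → X  [on edge]
    (5,10)@(11, 21): e=[0,216,-24] → .  [on edge]
  covered (27 px):
    . . . . . . . . . . .
    . . . . . . . . . . .
    . . . . . . . . . . .
    . . . . . . . . X X .
    . . . . . X X X X . .
    . . X X X X X X . . .
    . X X X X X X . . . .
    . . X X X X X . . . .
    . . . X X X . . . . .
    . . . . X . . . . . .
    . . . . . . . . . . .
T1:
  2·area = 14  (B↔C swapped to make it positive)
  edge (18, 6)→(19, 6): d=(1,0) top-left  bias=+0
  edge (19, 6)→(8, 20): d=(-11,14) right/bottom  bias=-1
  edge (8, 20)→(18, 6): d=(10,-14) top-left  bias=+0
    (7,5)@(15, 11): e=[5,1,8] → X
    (8,5)@(17, 11): e=[5,-27,36] → .
    (6,6)@(13, 13): e=[7,7,0] → X  [on edge]
    (7,6)@(15, 13): e=[7,-21,28] → .
    (6,7)@(13, 15): e=[9,-15,20] → .
  covered (2 px):
    . . . . . . . . . . .
    . . . . . . . . . . .
    . . . . . . . . . . .
    . . . . . . . . . . .
    . . . . . . . . . . .
    . . . . . . . X . . .
    . . . . . . X . . . .
    . . . . . . . . . . .
    . . . . . . . . . . .
    . . . . . . . . . . .
    . . . . . . . . . . .
T2:
  2·area = 16  (B↔C swapped to make it positive)
  edge (0, 20)→(10, 16): d=(10,-4) top-left  bias=+0
  edge (10, 16)→(4, 20): d=(-6,4) right/bottom  bias=-1
  edge (4, 20)→(0, 20): d=(-4,0) right/bottom  bias=-1
    (1,9)@(3, 19): e=[2,10,4] → X
    (2,9)@(5, 19): e=[10,2,4] → X
    (3,9)@(7, 19): e=[18,-6,4] → .
    (1,10)@(3, 21): e=[22,-2,-4] → .
    (2,10)@(5, 21): e=[30,-10,-4] → .
  covered (2 px):
    . . . . . . . . . . .
    . . . . . . . . . . .
    . . . . . . . . . . .
    . . . . . . . . . . .
    . . . . . . . . . . .
    . . . . . . . . . . .
    . . . . . . . . . . .
    . . . . . . . . . . .
    . . . . . . . . . . .
    . X X . . . . . . . .
    . . . . . . . . . . .
T3:
  2·area = 54
  edge (17, 4)→(8, 16): d=(-9,12) right/bottom  bias=-1
  edge (8, 16)→(8, 10): d=(0,-6) top-left  bias=+0
  edge (8, 10)→(17, 4): d=(9,-6) top-left  bias=+0
    (6,3)@(13, 7): e=[21,30,3] → X
    (7,3)@(15, 7): e=[-3,42,15] → .
    (5,4)@(11, 9): e=[27,18,9] → X
    (7,4)@(15, 9): e=[-21,42,33] → .
    (4,5)@(9, 11): e=[33,6,15] → X
    (6,5)@(13, 11): e=[-15,30,39] → .
    (4,6)@(9, 13): e=[15,6,33] → X
    (5,6)@(11, 13): e=[-9,18,45] → .
    (4,7)@(9, 15): e=[-3,6,51] → .
  covered (6 px):
    . . . . . . . . . . .
    . . . . . . . . . . .
    . . . . . . . . . . .
    . . . . . . X . . . .
    . . . . . X X . . . .
    . . . . X X . . . . .
    . . . . X . . . . . .
    . . . . . . . . . . .
    . . . . . . . . . . .
    . . . . . . . . . . .
    . . . . . . . . . . .

Answer: [[8,3],[9,3],[5,4],[6,4],[7,4],[8,4],[2,5],[3,5],[4,5],[5,5],[6,5],[7,5],[1,6],[2,6],[3,6],[4,6],[5,6],[6,6],[2,7],[3,7],[4,7],[5,7],[6,7],[3,8],[4,8],[5,8],[4,9]]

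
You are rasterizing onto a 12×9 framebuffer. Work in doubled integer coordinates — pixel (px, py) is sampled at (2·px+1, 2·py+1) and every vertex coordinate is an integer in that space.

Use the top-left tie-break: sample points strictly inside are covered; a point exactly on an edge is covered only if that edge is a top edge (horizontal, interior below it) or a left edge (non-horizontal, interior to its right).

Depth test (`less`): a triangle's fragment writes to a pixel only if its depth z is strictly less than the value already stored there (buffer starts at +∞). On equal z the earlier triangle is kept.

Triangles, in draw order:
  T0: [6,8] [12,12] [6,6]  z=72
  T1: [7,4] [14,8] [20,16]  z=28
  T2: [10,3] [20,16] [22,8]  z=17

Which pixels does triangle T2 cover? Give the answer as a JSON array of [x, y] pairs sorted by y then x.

T0:
  2·area = 12  (B↔C swapped to make it positive)
  edge (6, 8)→(6, 6): d=(0,-2) top-left  bias=+0
  edge (6, 6)→(12, 12): d=(6,6) right/bottom  bias=-1
  edge (12, 12)→(6, 8): d=(-6,-4) top-left  bias=+0
    (0,0)@(1, 1): e=[-10,0,22] → ·  [on edge]
    (1,1)@(3, 3): e=[-6,0,18] → ·  [on edge]
    (2,2)@(5, 5): e=[-2,0,14] → ·  [on edge]
    (3,3)@(7, 7): e=[2,0,10] → ·  [on edge]
    (4,4)@(9, 9): e=[6,0,6] → ·  [on edge]
    (5,5)@(11, 11): e=[10,0,2] → ·  [on edge]
    (6,6)@(13, 13): e=[14,0,-2] → ·  [on edge]
    (7,7)@(15, 15): e=[18,0,-6] → ·  [on edge]
    (8,8)@(17, 17): e=[22,0,-10] → ·  [on edge]
  covered (0 px):
    · · · · · · · · · · · ·
    · · · · · · · · · · · ·
    · · · · · · · · · · · ·
    · · · · · · · · · · · ·
    · · · · · · · · · · · ·
    · · · · · · · · · · · ·
    · · · · · · · · · · · ·
    · · · · · · · · · · · ·
    · · · · · · · · · · · ·
T1:
  2·area = 32
  edge (7, 4)→(14, 8): d=(7,4) right/bottom  bias=-1
  edge (14, 8)→(20, 16): d=(6,8) right/bottom  bias=-1
  edge (20, 16)→(7, 4): d=(-13,-12) top-left  bias=+0
    (5,3)@(11, 7): e=[5,18,9] → █
    (6,3)@(13, 7): e=[-3,2,33] → ·
    (5,4)@(11, 9): e=[19,30,-17] → ·
    (6,4)@(13, 9): e=[11,14,7] → █
    (7,4)@(15, 9): e=[3,-2,31] → ·
    (6,5)@(13, 11): e=[25,26,-19] → ·
    (7,5)@(15, 11): e=[17,10,5] → █
    (8,5)@(17, 11): e=[9,-6,29] → ·
    (7,6)@(15, 13): e=[31,22,-21] → ·
    (8,6)@(17, 13): e=[23,6,3] → █
    (9,6)@(19, 13): e=[15,-10,27] → ·
    (8,7)@(17, 15): e=[37,18,-23] → ·
  covered (5 px):
    · · · · · · · · · · · ·
    · · · · · · · · · · · ·
    · · · · · · · · · · · ·
    · · · · · █ · · · · · ·
    · · · · · · █ · · · · ·
    · · · · · · · █ · · · ·
    · · · · · · · · █ · · ·
    · · · · · · · · · █ · ·
    · · · · · · · · · · · ·
T2:
  2·area = 106  (B↔C swapped to make it positive)
  edge (10, 3)→(22, 8): d=(12,5) right/bottom  bias=-1
  edge (22, 8)→(20, 16): d=(-2,8) right/bottom  bias=-1
  edge (20, 16)→(10, 3): d=(-10,-13) top-left  bias=+0
    (6,2)@(13, 5): e=[9,78,19] → █
    (7,2)@(15, 5): e=[-1,62,45] → ·
    (6,3)@(13, 7): e=[33,74,-1] → ·
    (7,3)@(15, 7): e=[23,58,25] → █
    (8,3)@(17, 7): e=[13,42,51] → █
    (9,3)@(19, 7): e=[3,26,77] → █
    (10,3)@(21, 7): e=[-7,10,103] → ·
    (7,4)@(15, 9): e=[47,54,5] → █
    (10,4)@(21, 9): e=[17,6,83] → █
    (11,4)@(23, 9): e=[7,-10,109] → ·
    (7,5)@(15, 11): e=[71,50,-15] → ·
    (8,5)@(17, 11): e=[61,34,11] → █
  covered (12 px):
    · · · · · · · · · · · ·
    · · · · · · · · · · · ·
    · · · · · · █ · · · · ·
    · · · · · · · █ █ █ · ·
    · · · · · · · █ █ █ █ ·
    · · · · · · · · █ █ █ ·
    · · · · · · · · · █ · ·
    · · · · · · · · · · · ·
    · · · · · · · · · · · ·

Answer: [[6,2],[7,3],[8,3],[9,3],[7,4],[8,4],[9,4],[10,4],[8,5],[9,5],[10,5],[9,6]]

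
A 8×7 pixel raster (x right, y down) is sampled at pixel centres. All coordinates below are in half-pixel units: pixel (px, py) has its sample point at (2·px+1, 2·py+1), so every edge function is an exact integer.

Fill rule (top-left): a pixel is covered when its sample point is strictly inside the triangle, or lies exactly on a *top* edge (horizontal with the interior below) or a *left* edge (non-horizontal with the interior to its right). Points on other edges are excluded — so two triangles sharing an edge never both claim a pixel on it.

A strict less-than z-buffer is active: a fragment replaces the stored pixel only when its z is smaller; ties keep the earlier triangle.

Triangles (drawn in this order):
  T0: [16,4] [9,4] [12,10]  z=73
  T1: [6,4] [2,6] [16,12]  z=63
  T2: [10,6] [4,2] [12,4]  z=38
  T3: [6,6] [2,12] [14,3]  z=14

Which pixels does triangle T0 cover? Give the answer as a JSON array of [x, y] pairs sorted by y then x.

T0:
  2·area = 42  (B↔C swapped to make it positive)
  edge (16, 4)→(12, 10): d=(-4,6) right/bottom  bias=-1
  edge (12, 10)→(9, 4): d=(-3,-6) top-left  bias=+0
  edge (9, 4)→(16, 4): d=(7,0) top-left  bias=+0
    (5,2)@(11, 5): e=[26,9,7] → X
    (6,2)@(13, 5): e=[14,21,7] → X
    (7,2)@(15, 5): e=[2,33,7] → X
    (5,3)@(11, 7): e=[18,3,21] → X
    (7,3)@(15, 7): e=[-6,27,21] → .
    (5,4)@(11, 9): e=[10,-3,35] → .
    (6,4)@(13, 9): e=[-2,9,35] → .
  covered (5 px):
    . . . . . . . .
    . . . . . . . .
    . . . . . X X X
    . . . . . X X .
    . . . . . . . .
    . . . . . . . .
    . . . . . . . .
T1:
  2·area = 52  (B↔C swapped to make it positive)
  edge (6, 4)→(16, 12): d=(10,8) right/bottom  bias=-1
  edge (16, 12)→(2, 6): d=(-14,-6) top-left  bias=+0
  edge (2, 6)→(6, 4): d=(4,-2) top-left  bias=+0
    (2,2)@(5, 5): e=[18,32,2] → X
    (3,2)@(7, 5): e=[2,44,6] → X
    (4,2)@(9, 5): e=[-14,56,10] → .
    (2,3)@(5, 7): e=[38,4,10] → X
    (4,3)@(9, 7): e=[6,28,18] → X
    (5,3)@(11, 7): e=[-10,40,22] → .
    (2,4)@(5, 9): e=[58,-24,18] → .
    (3,4)@(7, 9): e=[42,-12,22] → .
    (4,4)@(9, 9): e=[26,0,26] → X  [on edge]
    (5,4)@(11, 9): e=[10,12,30] → X
    (6,4)@(13, 9): e=[-6,24,34] → .
    (4,5)@(9, 11): e=[46,-28,34] → .
  covered (7 px):
    . . . . . . . .
    . . . . . . . .
    . . X X . . . .
    . . X X X . . .
    . . . . X X . .
    . . . . . . . .
    . . . . . . . .
T2:
  2·area = 20
  edge (10, 6)→(4, 2): d=(-6,-4) top-left  bias=+0
  edge (4, 2)→(12, 4): d=(8,2) right/bottom  bias=-1
  edge (12, 4)→(10, 6): d=(-2,2) right/bottom  bias=-1
    (7,0)@(15, 1): e=[50,-30,0] → .  [on edge]
    (3,1)@(7, 3): e=[6,2,12] → X
    (4,1)@(9, 3): e=[14,-2,8] → .
    (6,1)@(13, 3): e=[30,-10,0] → .  [on edge]
    (3,2)@(7, 5): e=[-6,18,8] → .
    (4,2)@(9, 5): e=[2,14,4] → X
    (5,2)@(11, 5): e=[10,10,0] → .  [on edge]
    (4,3)@(9, 7): e=[-10,30,0] → .  [on edge]
    (3,4)@(7, 9): e=[-30,50,0] → .  [on edge]
    (2,5)@(5, 11): e=[-50,70,0] → .  [on edge]
    (1,6)@(3, 13): e=[-70,90,0] → .  [on edge]
  covered (2 px):
    . . . . . . . .
    . . . X . . . .
    . . . . X . . .
    . . . . . . . .
    . . . . . . . .
    . . . . . . . .
    . . . . . . . .
T3:
  2·area = 36  (B↔C swapped to make it positive)
  edge (6, 6)→(14, 3): d=(8,-3) top-left  bias=+0
  edge (14, 3)→(2, 12): d=(-12,9) right/bottom  bias=-1
  edge (2, 12)→(6, 6): d=(4,-6) top-left  bias=+0
    (4,2)@(9, 5): e=[1,21,14] → X
    (5,2)@(11, 5): e=[7,3,26] → X
    (6,2)@(13, 5): e=[13,-15,38] → .
    (3,3)@(7, 7): e=[11,15,10] → X
    (4,3)@(9, 7): e=[17,-3,22] → .
    (5,3)@(11, 7): e=[23,-21,34] → .
    (2,4)@(5, 9): e=[21,9,6] → X
    (3,4)@(7, 9): e=[27,-9,18] → .
    (1,5)@(3, 11): e=[31,3,2] → X
    (2,5)@(5, 11): e=[37,-15,14] → .
    (1,6)@(3, 13): e=[47,-21,10] → .
  covered (5 px):
    . . . . . . . .
    . . . . . . . .
    . . . . X X . .
    . . . X . . . .
    . . X . . . . .
    . X . . . . . .
    . . . . . . . .

Result: [[5,2],[6,2],[7,2],[5,3],[6,3]]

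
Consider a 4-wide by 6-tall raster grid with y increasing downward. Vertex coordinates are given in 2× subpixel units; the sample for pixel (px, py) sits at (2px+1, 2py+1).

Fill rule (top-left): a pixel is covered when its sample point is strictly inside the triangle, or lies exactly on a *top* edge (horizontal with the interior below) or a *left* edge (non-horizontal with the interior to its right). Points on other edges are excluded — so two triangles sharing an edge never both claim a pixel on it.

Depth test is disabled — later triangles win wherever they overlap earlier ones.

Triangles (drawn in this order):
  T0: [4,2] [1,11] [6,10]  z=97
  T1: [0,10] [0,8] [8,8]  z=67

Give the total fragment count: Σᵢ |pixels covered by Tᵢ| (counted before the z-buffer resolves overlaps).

T0:
  2·area = 42  (B↔C swapped to make it positive)
  edge (4, 2)→(6, 10): d=(2,8) right/bottom  bias=-1
  edge (6, 10)→(1, 11): d=(-5,1) right/bottom  bias=-1
  edge (1, 11)→(4, 2): d=(3,-9) top-left  bias=+0
    (1,2)@(3, 5): e=[14,28,0] → X  [on edge]
    (2,2)@(5, 5): e=[-2,26,18] → .
    (1,3)@(3, 7): e=[18,18,6] → X
    (2,3)@(5, 7): e=[2,16,24] → X
    (3,3)@(7, 7): e=[-14,14,42] → .
    (1,4)@(3, 9): e=[22,8,12] → X
    (3,4)@(7, 9): e=[-10,4,48] → .
    (0,5)@(1, 11): e=[42,0,0] → .  [on edge]
    (1,5)@(3, 11): e=[26,-2,18] → .
    (2,5)@(5, 11): e=[10,-4,36] → .
  covered (5 px):
    . . . .
    . . . .
    . X . .
    . X X .
    . X X .
    . . . .
T1:
  2·area = 16
  edge (0, 10)→(0, 8): d=(0,-2) top-left  bias=+0
  edge (0, 8)→(8, 8): d=(8,0) top-left  bias=+0
  edge (8, 8)→(0, 10): d=(-8,2) right/bottom  bias=-1
    (0,4)@(1, 9): e=[2,8,6] → X
    (1,4)@(3, 9): e=[6,8,2] → X
    (2,4)@(5, 9): e=[10,8,-2] → .
    (0,5)@(1, 11): e=[2,24,-10] → .
    (1,5)@(3, 11): e=[6,24,-14] → .
  covered (2 px):
    . . . .
    . . . .
    . . . .
    . . . .
    X X . .
    . . . .

Result: 7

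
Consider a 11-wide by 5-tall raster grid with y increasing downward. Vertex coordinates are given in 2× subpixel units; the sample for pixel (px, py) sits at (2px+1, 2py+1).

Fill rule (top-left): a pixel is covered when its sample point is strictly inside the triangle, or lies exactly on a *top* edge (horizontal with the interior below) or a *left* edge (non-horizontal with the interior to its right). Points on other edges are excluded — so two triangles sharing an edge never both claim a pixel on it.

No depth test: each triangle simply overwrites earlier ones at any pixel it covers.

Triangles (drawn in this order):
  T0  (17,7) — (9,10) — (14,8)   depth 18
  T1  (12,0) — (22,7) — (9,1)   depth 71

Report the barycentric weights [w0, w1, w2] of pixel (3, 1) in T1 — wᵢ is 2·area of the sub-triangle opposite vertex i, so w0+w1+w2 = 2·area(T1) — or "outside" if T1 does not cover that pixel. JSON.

T0:
  2·area = 1
  edge (17, 7)→(9, 10): d=(-8,3) right/bottom  bias=-1
  edge (9, 10)→(14, 8): d=(5,-2) top-left  bias=+0
  edge (14, 8)→(17, 7): d=(3,-1) top-left  bias=+0
    (8,3)@(17, 7): e=[0,1,0] → .  [on edge]
    (5,4)@(11, 9): e=[2,-1,0] → .  [on edge]
  covered (0 px):
    . . . . . . . . . . .
    . . . . . . . . . . .
    . . . . . . . . . . .
    . . . . . . . . . . .
    . . . . . . . . . . .
T1:
  2·area = 31
  edge (12, 0)→(22, 7): d=(10,7) right/bottom  bias=-1
  edge (22, 7)→(9, 1): d=(-13,-6) top-left  bias=+0
  edge (9, 1)→(12, 0): d=(3,-1) top-left  bias=+0
    (4,0)@(9, 1): e=[31,0,0] → X  [on edge]
    (5,0)@(11, 1): e=[17,12,2] → X
    (6,0)@(13, 1): e=[3,24,4] → X
    (7,0)@(15, 1): e=[-11,36,6] → .
    (1,1)@(3, 3): e=[93,-62,0] → .  [on edge]
    (4,1)@(9, 3): e=[51,-26,6] → .
    (5,1)@(11, 3): e=[37,-14,8] → .
    (6,1)@(13, 3): e=[23,-2,10] → .
    (7,1)@(15, 3): e=[9,10,12] → X
    (8,1)@(17, 3): e=[-5,22,14] → .
    (7,2)@(15, 5): e=[29,-16,18] → .
    (9,2)@(19, 5): e=[1,8,22] → X
  covered (5 px):
    . . . . X X X . . . .
    . . . . . . . X . . .
    . . . . . . . . . X .
    . . . . . . . . . . .
    . . . . . . . . . . .

Result: "outside"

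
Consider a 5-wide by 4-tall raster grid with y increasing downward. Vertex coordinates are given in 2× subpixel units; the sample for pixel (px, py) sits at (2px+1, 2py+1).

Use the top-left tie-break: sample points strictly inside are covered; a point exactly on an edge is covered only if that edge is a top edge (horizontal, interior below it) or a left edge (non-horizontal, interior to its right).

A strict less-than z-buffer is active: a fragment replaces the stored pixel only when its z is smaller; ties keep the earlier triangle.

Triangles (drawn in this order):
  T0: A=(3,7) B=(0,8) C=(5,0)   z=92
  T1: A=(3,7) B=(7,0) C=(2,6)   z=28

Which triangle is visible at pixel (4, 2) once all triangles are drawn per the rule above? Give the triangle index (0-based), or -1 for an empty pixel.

T0:
  2·area = 19
  edge (3, 7)→(0, 8): d=(-3,1) right/bottom  bias=-1
  edge (0, 8)→(5, 0): d=(5,-8) top-left  bias=+0
  edge (5, 0)→(3, 7): d=(-2,7) right/bottom  bias=-1
    (1,2)@(3, 5): e=[6,9,4] → █
    (2,2)@(5, 5): e=[4,25,-10] → ·
    (4,2)@(9, 5): e=[0,57,-38] → ·  [on edge]
    (0,3)@(1, 7): e=[2,3,14] → █
    (1,3)@(3, 7): e=[0,19,0] → ·  [on edge]
  covered (2 px):
    · · · · ·
    · · · · ·
    · █ · · ·
    █ · · · ·
T1:
  2·area = 11  (B↔C swapped to make it positive)
  edge (3, 7)→(2, 6): d=(-1,-1) top-left  bias=+0
  edge (2, 6)→(7, 0): d=(5,-6) top-left  bias=+0
  edge (7, 0)→(3, 7): d=(-4,7) right/bottom  bias=-1
    (2,1)@(5, 3): e=[6,3,2] → █
    (3,1)@(7, 3): e=[8,15,-12] → ·
    (0,2)@(1, 5): e=[0,-11,22] → ·  [on edge]
    (1,2)@(3, 5): e=[2,1,8] → █
    (2,2)@(5, 5): e=[4,13,-6] → ·
    (1,3)@(3, 7): e=[0,11,0] → ·  [on edge]
  covered (2 px):
    · · · · ·
    · · █ · ·
    · █ · · ·
    · · · · ·

Z-buffer (winner per pixel, '.' = empty):
  . . . . .
  . . 1 . .
  . 1 . . .
  0 . . . .

Answer: -1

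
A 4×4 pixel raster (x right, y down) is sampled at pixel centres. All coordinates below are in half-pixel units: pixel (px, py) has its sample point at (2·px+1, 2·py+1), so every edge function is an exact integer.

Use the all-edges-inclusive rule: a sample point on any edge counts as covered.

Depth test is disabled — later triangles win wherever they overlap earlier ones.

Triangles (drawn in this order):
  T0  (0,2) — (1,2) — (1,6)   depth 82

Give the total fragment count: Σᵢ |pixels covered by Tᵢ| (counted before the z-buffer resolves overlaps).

T0:
  2·area = 4
  edge (0, 2)→(1, 2): d=(1,0) inclusive
  edge (1, 2)→(1, 6): d=(0,4) inclusive
  edge (1, 6)→(0, 2): d=(-1,-4) inclusive
    (0,0)@(1, 1): e=[-1,0,5] → ·  [on edge]
    (0,1)@(1, 3): e=[1,0,3] → █  [on edge]
    (1,1)@(3, 3): e=[1,-8,11] → ·
    (0,2)@(1, 5): e=[3,0,1] → █  [on edge]
    (1,2)@(3, 5): e=[3,-8,9] → ·
    (0,3)@(1, 7): e=[5,0,-1] → ·  [on edge]
  covered (2 px):
    · · · ·
    █ · · ·
    █ · · ·
    · · · ·

Final: 2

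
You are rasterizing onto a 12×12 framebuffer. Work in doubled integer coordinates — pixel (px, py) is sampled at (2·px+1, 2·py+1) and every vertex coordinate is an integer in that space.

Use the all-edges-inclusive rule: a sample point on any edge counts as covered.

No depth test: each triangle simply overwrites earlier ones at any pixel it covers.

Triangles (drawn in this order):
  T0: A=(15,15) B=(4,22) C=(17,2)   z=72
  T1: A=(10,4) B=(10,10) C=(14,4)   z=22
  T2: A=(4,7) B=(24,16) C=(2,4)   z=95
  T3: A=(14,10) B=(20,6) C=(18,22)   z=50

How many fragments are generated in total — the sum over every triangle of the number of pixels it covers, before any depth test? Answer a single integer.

T0:
  2·area = 129
  edge (15, 15)→(4, 22): d=(-11,7) inclusive
  edge (4, 22)→(17, 2): d=(13,-20) inclusive
  edge (17, 2)→(15, 15): d=(-2,13) inclusive
    (7,3)@(15, 7): e=[88,25,16] → █
    (8,3)@(17, 7): e=[74,65,-10] → ·
    (6,4)@(13, 9): e=[80,11,38] → █
    (8,4)@(17, 9): e=[52,91,-14] → ·
    (6,5)@(13, 11): e=[58,37,34] → █
    (8,5)@(17, 11): e=[30,117,-18] → ·
    (5,6)@(11, 13): e=[50,23,56] → █
    (8,6)@(17, 13): e=[8,143,-22] → ·
    (4,7)@(9, 15): e=[42,9,78] → █
    (7,7)@(15, 15): e=[0,129,0] → █  [on edge]
    (8,7)@(17, 15): e=[-14,169,-26] → ·
    (4,8)@(9, 17): e=[20,35,74] → █
  covered (16 px):
    · · · · · · · · · · · ·
    · · · · · · · · · · · ·
    · · · · · · · · · · · ·
    · · · · · · · █ · · · ·
    · · · · · · █ █ · · · ·
    · · · · · · █ █ · · · ·
    · · · · · █ █ █ · · · ·
    · · · · █ █ █ █ · · · ·
    · · · · █ █ · · · · · ·
    · · · █ · · · · · · · ·
    · · █ · · · · · · · · ·
    · · · · · · · · · · · ·
T1:
  2·area = 24  (B↔C swapped to make it positive)
  edge (10, 4)→(14, 4): d=(4,0) inclusive
  edge (14, 4)→(10, 10): d=(-4,6) inclusive
  edge (10, 10)→(10, 4): d=(0,-6) inclusive
    (5,2)@(11, 5): e=[4,14,6] → █
    (6,2)@(13, 5): e=[4,2,18] → █
    (7,2)@(15, 5): e=[4,-10,30] → ·
    (5,3)@(11, 7): e=[12,6,6] → █
    (6,3)@(13, 7): e=[12,-6,18] → ·
    (5,4)@(11, 9): e=[20,-2,6] → ·
  covered (3 px):
    · · · · · · · · · · · ·
    · · · · · · · · · · · ·
    · · · · · █ █ · · · · ·
    · · · · · █ · · · · · ·
    · · · · · · · · · · · ·
    · · · · · · · · · · · ·
    · · · · · · · · · · · ·
    · · · · · · · · · · · ·
    · · · · · · · · · · · ·
    · · · · · · · · · · · ·
    · · · · · · · · · · · ·
    · · · · · · · · · · · ·
T2:
  2·area = 42  (B↔C swapped to make it positive)
  edge (4, 7)→(2, 4): d=(-2,-3) inclusive
  edge (2, 4)→(24, 16): d=(22,12) inclusive
  edge (24, 16)→(4, 7): d=(-20,-9) inclusive
    (1,2)@(3, 5): e=[1,10,31] → █
    (2,2)@(5, 5): e=[7,-14,49] → ·
    (1,3)@(3, 7): e=[-3,54,-9] → ·
    (2,3)@(5, 7): e=[3,30,9] → █
    (3,3)@(7, 7): e=[9,6,27] → █
    (4,3)@(9, 7): e=[15,-18,45] → ·
    (2,4)@(5, 9): e=[-1,74,-31] → ·
    (3,4)@(7, 9): e=[5,50,-13] → ·
    (4,4)@(9, 9): e=[11,26,5] → █
    (5,4)@(11, 9): e=[17,2,23] → █
    (6,4)@(13, 9): e=[23,-22,41] → ·
    (4,5)@(9, 11): e=[7,70,-35] → ·
  covered (6 px):
    · · · · · · · · · · · ·
    · · · · · · · · · · · ·
    · █ · · · · · · · · · ·
    · · █ █ · · · · · · · ·
    · · · · █ █ · · · · · ·
    · · · · · · █ · · · · ·
    · · · · · · · · · · · ·
    · · · · · · · · · · · ·
    · · · · · · · · · · · ·
    · · · · · · · · · · · ·
    · · · · · · · · · · · ·
    · · · · · · · · · · · ·
T3:
  2·area = 88
  edge (14, 10)→(20, 6): d=(6,-4) inclusive
  edge (20, 6)→(18, 22): d=(-2,16) inclusive
  edge (18, 22)→(14, 10): d=(-4,-12) inclusive
    (5,0)@(11, 1): e=[-66,154,0] → ·  [on edge]
    (6,3)@(13, 7): e=[-22,110,0] → ·  [on edge]
    (9,3)@(19, 7): e=[2,14,72] → █
    (10,3)@(21, 7): e=[10,-18,96] → ·
    (8,4)@(17, 9): e=[6,42,40] → █
    (10,4)@(21, 9): e=[22,-22,88] → ·
    (7,5)@(15, 11): e=[10,70,8] → █
    (10,5)@(21, 11): e=[34,-26,80] → ·
    (7,6)@(15, 13): e=[22,66,0] → █  [on edge]
    (10,6)@(21, 13): e=[46,-30,72] → ·
    (7,7)@(15, 15): e=[34,62,-8] → ·
    (8,7)@(17, 15): e=[42,30,16] → █
    (8,9)@(17, 19): e=[66,22,0] → █  [on edge]
  covered (12 px):
    · · · · · · · · · · · ·
    · · · · · · · · · · · ·
    · · · · · · · · · · · ·
    · · · · · · · · · █ · ·
    · · · · · · · · █ █ · ·
    · · · · · · · █ █ █ · ·
    · · · · · · · █ █ █ · ·
    · · · · · · · · █ · · ·
    · · · · · · · · █ · · ·
    · · · · · · · · █ · · ·
    · · · · · · · · · · · ·
    · · · · · · · · · · · ·

Answer: 37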